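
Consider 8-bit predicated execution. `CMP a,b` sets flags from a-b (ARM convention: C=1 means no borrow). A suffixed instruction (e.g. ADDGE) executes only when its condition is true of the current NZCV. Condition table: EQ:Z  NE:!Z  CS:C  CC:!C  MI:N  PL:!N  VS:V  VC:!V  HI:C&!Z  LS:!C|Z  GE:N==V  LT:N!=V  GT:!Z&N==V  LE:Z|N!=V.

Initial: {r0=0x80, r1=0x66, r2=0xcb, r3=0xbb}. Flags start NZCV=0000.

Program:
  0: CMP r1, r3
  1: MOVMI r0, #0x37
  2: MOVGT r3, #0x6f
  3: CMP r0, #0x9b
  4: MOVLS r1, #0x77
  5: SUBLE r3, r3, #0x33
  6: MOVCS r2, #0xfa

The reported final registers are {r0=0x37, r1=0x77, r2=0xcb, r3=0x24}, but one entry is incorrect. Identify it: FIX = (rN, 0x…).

FIX = (r3, 0x6f)

[0] flags=1001 → (cmp)
[1] flags=1001 MI?T → r0=0x37
[2] flags=1001 GT?T → r3=0x6f
[3] flags=1001 → (cmp)
[4] flags=1001 LS?T → r1=0x77
[5] flags=1001 LE?F → skip
[6] flags=1001 CS?F → skip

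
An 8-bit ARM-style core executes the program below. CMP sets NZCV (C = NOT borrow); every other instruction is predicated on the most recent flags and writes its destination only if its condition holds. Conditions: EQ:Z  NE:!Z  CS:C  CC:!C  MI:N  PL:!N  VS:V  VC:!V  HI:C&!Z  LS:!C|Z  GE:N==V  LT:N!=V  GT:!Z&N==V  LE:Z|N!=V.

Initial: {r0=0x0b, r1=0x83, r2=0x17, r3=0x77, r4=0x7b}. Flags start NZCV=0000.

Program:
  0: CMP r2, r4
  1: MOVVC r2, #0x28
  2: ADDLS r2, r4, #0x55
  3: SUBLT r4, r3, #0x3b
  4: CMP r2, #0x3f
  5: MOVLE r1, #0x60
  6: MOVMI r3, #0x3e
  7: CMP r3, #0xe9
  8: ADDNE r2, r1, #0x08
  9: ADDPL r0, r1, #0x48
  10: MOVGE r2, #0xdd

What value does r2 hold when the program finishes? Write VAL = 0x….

0: ✓ CMP  NZCV=1000
1: ✓ MOVVC  r2←0x28
2: ✓ ADDLS  r2←0xd0
3: ✓ SUBLT  r4←0x3c
4: ✓ CMP  NZCV=1010
5: ✓ MOVLE  r1←0x60
6: ✓ MOVMI  r3←0x3e
7: ✓ CMP  NZCV=0000
8: ✓ ADDNE  r2←0x68
9: ✓ ADDPL  r0←0xa8
10: ✓ MOVGE  r2←0xdd

VAL = 0xdd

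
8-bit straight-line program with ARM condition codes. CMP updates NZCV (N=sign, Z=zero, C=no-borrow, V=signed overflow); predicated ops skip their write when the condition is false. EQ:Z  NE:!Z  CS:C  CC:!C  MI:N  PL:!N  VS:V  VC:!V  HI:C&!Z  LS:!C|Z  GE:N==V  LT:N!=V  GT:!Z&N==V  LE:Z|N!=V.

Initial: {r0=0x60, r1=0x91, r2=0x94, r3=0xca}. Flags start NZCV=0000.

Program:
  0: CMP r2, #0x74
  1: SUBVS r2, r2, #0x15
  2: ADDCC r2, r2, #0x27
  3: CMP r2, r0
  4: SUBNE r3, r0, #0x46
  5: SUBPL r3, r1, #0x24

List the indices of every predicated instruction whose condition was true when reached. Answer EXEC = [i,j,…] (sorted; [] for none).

EXEC = [1,4,5]

[0] flags=0011 → (cmp)
[1] flags=0011 VS?T → r2=0x7f
[2] flags=0011 CC?F → skip
[3] flags=0010 → (cmp)
[4] flags=0010 NE?T → r3=0x1a
[5] flags=0010 PL?T → r3=0x6d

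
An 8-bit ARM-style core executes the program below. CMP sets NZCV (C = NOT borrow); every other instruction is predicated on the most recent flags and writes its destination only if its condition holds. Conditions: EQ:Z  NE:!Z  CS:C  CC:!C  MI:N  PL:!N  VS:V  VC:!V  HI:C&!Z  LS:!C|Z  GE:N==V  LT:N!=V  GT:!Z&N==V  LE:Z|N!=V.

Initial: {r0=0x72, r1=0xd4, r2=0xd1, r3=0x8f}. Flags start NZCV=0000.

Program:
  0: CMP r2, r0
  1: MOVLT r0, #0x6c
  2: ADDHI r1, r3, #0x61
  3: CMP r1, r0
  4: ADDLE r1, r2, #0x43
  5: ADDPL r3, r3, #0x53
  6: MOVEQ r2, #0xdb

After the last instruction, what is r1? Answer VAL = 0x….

[0] flags=0011 → (cmp)
[1] flags=0011 LT?T → r0=0x6c
[2] flags=0011 HI?T → r1=0xf0
[3] flags=1010 → (cmp)
[4] flags=1010 LE?T → r1=0x14
[5] flags=1010 PL?F → skip
[6] flags=1010 EQ?F → skip

VAL = 0x14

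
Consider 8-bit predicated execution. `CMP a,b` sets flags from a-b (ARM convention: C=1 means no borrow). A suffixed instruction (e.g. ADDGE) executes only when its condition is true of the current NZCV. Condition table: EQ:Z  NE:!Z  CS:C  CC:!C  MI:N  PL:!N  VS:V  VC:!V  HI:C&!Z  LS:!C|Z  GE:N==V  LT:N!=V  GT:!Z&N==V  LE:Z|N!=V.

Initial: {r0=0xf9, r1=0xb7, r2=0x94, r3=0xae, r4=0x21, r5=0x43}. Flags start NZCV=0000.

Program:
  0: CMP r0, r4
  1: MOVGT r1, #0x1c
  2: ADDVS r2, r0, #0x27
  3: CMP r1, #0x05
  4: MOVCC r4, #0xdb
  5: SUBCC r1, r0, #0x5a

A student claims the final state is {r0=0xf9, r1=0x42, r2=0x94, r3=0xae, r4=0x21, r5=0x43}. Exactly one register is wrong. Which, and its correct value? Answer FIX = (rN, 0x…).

0: ✓ CMP  NZCV=1010
1: · MOVGT
2: · ADDVS
3: ✓ CMP  NZCV=1010
4: · MOVCC
5: · SUBCC

FIX = (r1, 0xb7)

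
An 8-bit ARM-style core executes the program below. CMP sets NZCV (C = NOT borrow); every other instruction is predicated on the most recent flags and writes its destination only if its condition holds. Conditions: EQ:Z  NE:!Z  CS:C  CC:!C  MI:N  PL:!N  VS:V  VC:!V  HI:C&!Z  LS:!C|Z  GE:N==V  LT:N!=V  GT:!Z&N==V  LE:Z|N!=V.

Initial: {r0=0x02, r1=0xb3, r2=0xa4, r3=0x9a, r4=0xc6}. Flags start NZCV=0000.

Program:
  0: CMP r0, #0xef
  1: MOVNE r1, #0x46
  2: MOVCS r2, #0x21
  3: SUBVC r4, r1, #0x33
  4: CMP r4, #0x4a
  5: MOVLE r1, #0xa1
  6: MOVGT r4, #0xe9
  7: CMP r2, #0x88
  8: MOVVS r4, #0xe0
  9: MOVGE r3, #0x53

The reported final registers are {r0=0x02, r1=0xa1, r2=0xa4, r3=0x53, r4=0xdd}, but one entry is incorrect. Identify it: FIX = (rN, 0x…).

[0] flags=0000 → (cmp)
[1] flags=0000 NE?T → r1=0x46
[2] flags=0000 CS?F → skip
[3] flags=0000 VC?T → r4=0x13
[4] flags=1000 → (cmp)
[5] flags=1000 LE?T → r1=0xa1
[6] flags=1000 GT?F → skip
[7] flags=0010 → (cmp)
[8] flags=0010 VS?F → skip
[9] flags=0010 GE?T → r3=0x53

FIX = (r4, 0x13)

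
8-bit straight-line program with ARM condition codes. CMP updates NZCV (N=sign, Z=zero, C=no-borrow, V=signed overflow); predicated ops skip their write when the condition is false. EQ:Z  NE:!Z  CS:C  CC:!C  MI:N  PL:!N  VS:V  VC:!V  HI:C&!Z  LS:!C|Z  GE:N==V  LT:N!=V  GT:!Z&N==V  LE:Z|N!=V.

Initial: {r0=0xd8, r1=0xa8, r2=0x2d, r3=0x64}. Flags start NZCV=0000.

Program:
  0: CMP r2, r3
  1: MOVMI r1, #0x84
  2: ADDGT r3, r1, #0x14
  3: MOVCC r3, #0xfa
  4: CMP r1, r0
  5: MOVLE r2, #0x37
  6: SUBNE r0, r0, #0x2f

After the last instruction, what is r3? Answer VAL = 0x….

0: ✓ CMP  NZCV=1000
1: ✓ MOVMI  r1←0x84
2: · ADDGT
3: ✓ MOVCC  r3←0xfa
4: ✓ CMP  NZCV=1000
5: ✓ MOVLE  r2←0x37
6: ✓ SUBNE  r0←0xa9

VAL = 0xfa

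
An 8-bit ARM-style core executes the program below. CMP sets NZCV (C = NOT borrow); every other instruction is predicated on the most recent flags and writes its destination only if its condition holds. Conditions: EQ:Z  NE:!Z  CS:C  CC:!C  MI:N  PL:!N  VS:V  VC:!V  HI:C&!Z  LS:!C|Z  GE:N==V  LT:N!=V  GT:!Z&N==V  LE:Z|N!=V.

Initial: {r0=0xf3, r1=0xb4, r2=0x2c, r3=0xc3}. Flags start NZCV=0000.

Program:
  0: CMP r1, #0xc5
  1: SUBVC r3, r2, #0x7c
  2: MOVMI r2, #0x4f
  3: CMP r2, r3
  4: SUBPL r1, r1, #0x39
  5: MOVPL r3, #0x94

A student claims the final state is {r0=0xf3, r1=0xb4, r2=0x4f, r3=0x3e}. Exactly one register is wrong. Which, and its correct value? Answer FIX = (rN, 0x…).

FIX = (r3, 0xb0)

0: ✓ CMP  NZCV=1000
1: ✓ SUBVC  r3←0xb0
2: ✓ MOVMI  r2←0x4f
3: ✓ CMP  NZCV=1001
4: · SUBPL
5: · MOVPL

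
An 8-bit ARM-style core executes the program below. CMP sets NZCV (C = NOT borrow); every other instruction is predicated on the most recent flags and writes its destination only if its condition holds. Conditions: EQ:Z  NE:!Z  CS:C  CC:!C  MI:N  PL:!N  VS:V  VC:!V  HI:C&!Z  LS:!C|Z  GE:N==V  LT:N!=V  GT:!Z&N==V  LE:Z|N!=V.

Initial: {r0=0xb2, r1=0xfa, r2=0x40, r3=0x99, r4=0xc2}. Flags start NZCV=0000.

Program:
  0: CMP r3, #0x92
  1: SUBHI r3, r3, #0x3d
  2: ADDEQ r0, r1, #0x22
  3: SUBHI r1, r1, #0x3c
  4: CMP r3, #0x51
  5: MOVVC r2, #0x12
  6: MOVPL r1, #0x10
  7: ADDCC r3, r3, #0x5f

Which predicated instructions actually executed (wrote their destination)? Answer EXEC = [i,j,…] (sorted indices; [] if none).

EXEC = [1,3,5,6]

[0] flags=0010 → (cmp)
[1] flags=0010 HI?T → r3=0x5c
[2] flags=0010 EQ?F → skip
[3] flags=0010 HI?T → r1=0xbe
[4] flags=0010 → (cmp)
[5] flags=0010 VC?T → r2=0x12
[6] flags=0010 PL?T → r1=0x10
[7] flags=0010 CC?F → skip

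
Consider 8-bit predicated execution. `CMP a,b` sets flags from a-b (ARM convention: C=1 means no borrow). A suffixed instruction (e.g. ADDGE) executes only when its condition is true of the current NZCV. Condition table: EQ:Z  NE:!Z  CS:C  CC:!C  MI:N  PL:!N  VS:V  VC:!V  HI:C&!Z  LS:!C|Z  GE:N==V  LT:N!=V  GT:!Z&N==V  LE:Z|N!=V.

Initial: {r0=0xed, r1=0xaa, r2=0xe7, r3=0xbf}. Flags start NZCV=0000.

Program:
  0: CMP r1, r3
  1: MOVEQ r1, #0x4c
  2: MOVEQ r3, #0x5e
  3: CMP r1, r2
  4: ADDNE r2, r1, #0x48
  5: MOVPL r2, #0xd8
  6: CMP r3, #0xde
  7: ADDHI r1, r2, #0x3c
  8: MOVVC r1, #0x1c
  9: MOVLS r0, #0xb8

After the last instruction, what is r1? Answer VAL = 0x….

0: ✓ CMP  NZCV=1000
1: · MOVEQ
2: · MOVEQ
3: ✓ CMP  NZCV=1000
4: ✓ ADDNE  r2←0xf2
5: · MOVPL
6: ✓ CMP  NZCV=1000
7: · ADDHI
8: ✓ MOVVC  r1←0x1c
9: ✓ MOVLS  r0←0xb8

VAL = 0x1c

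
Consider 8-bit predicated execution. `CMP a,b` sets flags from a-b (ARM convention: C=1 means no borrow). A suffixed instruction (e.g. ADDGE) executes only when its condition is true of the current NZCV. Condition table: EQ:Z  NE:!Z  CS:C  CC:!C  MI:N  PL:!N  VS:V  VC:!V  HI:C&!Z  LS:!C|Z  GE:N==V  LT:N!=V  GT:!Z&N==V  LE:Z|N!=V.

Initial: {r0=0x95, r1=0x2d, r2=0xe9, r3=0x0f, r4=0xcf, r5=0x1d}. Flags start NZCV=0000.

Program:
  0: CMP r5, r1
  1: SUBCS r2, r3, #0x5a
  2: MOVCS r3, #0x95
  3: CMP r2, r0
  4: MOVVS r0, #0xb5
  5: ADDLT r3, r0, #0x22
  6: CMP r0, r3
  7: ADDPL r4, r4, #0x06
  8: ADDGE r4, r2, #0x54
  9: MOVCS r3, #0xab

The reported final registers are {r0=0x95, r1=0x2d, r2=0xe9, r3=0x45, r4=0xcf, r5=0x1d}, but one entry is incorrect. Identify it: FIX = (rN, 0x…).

FIX = (r3, 0xab)

[0] flags=1000 → (cmp)
[1] flags=1000 CS?F → skip
[2] flags=1000 CS?F → skip
[3] flags=0010 → (cmp)
[4] flags=0010 VS?F → skip
[5] flags=0010 LT?F → skip
[6] flags=1010 → (cmp)
[7] flags=1010 PL?F → skip
[8] flags=1010 GE?F → skip
[9] flags=1010 CS?T → r3=0xab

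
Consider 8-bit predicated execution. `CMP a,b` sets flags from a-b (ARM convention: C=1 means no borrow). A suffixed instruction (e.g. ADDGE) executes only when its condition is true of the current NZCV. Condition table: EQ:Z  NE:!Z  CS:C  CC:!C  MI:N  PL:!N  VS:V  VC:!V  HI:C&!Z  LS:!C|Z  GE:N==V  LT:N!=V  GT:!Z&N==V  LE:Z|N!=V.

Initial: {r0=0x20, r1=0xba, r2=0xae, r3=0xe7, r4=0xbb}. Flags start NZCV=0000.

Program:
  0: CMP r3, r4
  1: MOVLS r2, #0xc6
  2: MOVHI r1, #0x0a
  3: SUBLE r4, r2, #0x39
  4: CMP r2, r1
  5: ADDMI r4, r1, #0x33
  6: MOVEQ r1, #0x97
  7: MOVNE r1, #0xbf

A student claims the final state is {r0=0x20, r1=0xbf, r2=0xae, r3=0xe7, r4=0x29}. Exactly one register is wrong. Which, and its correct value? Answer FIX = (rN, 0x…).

[0] flags=0010 → (cmp)
[1] flags=0010 LS?F → skip
[2] flags=0010 HI?T → r1=0x0a
[3] flags=0010 LE?F → skip
[4] flags=1010 → (cmp)
[5] flags=1010 MI?T → r4=0x3d
[6] flags=1010 EQ?F → skip
[7] flags=1010 NE?T → r1=0xbf

FIX = (r4, 0x3d)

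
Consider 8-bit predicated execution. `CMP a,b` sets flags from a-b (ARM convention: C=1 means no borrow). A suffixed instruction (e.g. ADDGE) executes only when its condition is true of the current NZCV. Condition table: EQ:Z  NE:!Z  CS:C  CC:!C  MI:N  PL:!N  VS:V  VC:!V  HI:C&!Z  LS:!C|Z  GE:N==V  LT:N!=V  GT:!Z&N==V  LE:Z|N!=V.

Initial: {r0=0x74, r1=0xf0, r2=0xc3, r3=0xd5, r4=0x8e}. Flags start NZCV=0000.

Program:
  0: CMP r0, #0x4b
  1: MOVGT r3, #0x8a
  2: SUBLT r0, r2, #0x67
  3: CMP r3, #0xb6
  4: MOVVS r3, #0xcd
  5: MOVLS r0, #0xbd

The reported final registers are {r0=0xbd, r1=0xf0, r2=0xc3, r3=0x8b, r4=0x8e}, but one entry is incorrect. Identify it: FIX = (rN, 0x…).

0: ✓ CMP  NZCV=0010
1: ✓ MOVGT  r3←0x8a
2: · SUBLT
3: ✓ CMP  NZCV=1000
4: · MOVVS
5: ✓ MOVLS  r0←0xbd

FIX = (r3, 0x8a)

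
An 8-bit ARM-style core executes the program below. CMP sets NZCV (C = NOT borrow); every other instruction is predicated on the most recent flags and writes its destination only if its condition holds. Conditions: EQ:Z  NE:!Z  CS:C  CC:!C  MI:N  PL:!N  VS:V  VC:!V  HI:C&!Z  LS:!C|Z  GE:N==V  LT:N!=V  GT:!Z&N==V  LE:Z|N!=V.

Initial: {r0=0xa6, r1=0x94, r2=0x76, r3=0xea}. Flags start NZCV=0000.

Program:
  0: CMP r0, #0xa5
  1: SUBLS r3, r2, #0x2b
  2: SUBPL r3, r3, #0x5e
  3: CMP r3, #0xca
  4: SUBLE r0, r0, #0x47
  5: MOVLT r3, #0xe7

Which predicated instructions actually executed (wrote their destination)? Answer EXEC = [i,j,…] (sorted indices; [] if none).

[0] flags=0010 → (cmp)
[1] flags=0010 LS?F → skip
[2] flags=0010 PL?T → r3=0x8c
[3] flags=1000 → (cmp)
[4] flags=1000 LE?T → r0=0x5f
[5] flags=1000 LT?T → r3=0xe7

EXEC = [2,4,5]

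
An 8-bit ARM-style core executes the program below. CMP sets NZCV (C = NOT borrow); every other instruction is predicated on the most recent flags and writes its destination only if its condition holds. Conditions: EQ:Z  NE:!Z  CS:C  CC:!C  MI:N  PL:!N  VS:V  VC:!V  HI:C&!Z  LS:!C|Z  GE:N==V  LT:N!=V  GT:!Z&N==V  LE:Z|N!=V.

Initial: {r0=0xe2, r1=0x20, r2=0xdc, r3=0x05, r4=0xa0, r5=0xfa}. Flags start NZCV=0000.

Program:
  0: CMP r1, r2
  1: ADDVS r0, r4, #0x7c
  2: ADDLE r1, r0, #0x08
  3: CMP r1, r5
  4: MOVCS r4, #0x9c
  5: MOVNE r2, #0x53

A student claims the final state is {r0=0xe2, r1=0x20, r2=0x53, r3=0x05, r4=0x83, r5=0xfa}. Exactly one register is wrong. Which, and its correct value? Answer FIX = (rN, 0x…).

FIX = (r4, 0xa0)

[0] flags=0000 → (cmp)
[1] flags=0000 VS?F → skip
[2] flags=0000 LE?F → skip
[3] flags=0000 → (cmp)
[4] flags=0000 CS?F → skip
[5] flags=0000 NE?T → r2=0x53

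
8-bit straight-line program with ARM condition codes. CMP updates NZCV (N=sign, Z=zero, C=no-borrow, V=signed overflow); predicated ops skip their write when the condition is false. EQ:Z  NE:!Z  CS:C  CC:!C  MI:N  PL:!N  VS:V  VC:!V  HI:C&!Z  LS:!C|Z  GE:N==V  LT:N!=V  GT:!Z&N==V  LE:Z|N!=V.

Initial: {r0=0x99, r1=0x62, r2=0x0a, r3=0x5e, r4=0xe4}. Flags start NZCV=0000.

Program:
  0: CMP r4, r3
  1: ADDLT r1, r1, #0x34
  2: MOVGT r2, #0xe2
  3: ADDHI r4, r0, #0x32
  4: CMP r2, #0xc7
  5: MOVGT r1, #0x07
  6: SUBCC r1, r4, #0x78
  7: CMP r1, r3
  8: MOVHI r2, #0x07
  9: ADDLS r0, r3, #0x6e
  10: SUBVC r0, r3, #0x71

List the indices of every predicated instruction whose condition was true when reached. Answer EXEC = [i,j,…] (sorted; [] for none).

EXEC = [1,3,5,6,9,10]

0: ✓ CMP  NZCV=1010
1: ✓ ADDLT  r1←0x96
2: · MOVGT
3: ✓ ADDHI  r4←0xcb
4: ✓ CMP  NZCV=0000
5: ✓ MOVGT  r1←0x07
6: ✓ SUBCC  r1←0x53
7: ✓ CMP  NZCV=1000
8: · MOVHI
9: ✓ ADDLS  r0←0xcc
10: ✓ SUBVC  r0←0xed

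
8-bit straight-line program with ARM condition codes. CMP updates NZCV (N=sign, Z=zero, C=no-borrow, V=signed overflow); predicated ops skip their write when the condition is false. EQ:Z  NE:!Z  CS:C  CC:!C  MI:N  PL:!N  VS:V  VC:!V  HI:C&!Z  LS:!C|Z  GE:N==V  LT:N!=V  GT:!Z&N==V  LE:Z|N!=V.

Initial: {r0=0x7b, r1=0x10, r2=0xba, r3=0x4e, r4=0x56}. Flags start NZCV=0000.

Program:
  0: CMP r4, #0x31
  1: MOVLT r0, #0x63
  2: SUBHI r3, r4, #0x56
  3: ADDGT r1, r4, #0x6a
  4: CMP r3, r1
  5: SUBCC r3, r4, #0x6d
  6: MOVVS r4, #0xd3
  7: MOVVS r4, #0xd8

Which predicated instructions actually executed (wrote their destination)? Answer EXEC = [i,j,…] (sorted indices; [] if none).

[0] flags=0010 → (cmp)
[1] flags=0010 LT?F → skip
[2] flags=0010 HI?T → r3=0x00
[3] flags=0010 GT?T → r1=0xc0
[4] flags=0000 → (cmp)
[5] flags=0000 CC?T → r3=0xe9
[6] flags=0000 VS?F → skip
[7] flags=0000 VS?F → skip

EXEC = [2,3,5]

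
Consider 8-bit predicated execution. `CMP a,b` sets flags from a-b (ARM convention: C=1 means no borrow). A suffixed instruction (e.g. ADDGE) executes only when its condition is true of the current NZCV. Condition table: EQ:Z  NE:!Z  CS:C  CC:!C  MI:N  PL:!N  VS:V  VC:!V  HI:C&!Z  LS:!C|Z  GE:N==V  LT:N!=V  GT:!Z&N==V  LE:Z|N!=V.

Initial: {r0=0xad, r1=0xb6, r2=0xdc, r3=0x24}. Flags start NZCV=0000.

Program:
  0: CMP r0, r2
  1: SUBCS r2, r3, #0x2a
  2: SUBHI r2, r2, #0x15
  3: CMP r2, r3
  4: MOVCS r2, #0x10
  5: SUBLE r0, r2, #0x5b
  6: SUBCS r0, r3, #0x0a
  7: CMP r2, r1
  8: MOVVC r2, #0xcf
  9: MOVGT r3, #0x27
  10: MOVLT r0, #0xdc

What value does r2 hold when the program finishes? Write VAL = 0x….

VAL = 0xcf

0: ✓ CMP  NZCV=1000
1: · SUBCS
2: · SUBHI
3: ✓ CMP  NZCV=1010
4: ✓ MOVCS  r2←0x10
5: ✓ SUBLE  r0←0xb5
6: ✓ SUBCS  r0←0x1a
7: ✓ CMP  NZCV=0000
8: ✓ MOVVC  r2←0xcf
9: ✓ MOVGT  r3←0x27
10: · MOVLT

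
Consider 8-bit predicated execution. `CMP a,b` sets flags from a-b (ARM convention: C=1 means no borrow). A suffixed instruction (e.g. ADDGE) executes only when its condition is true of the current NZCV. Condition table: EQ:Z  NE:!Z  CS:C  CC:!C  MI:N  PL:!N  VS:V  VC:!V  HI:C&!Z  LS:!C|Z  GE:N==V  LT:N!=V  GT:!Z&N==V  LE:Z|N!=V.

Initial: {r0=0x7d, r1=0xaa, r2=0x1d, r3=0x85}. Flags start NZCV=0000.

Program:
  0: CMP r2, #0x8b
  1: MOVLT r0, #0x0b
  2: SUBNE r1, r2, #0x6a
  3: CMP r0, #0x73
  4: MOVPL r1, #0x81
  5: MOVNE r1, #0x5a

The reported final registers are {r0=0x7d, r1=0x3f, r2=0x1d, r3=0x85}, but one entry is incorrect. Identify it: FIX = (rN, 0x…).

FIX = (r1, 0x5a)

0: ✓ CMP  NZCV=1001
1: · MOVLT
2: ✓ SUBNE  r1←0xb3
3: ✓ CMP  NZCV=0010
4: ✓ MOVPL  r1←0x81
5: ✓ MOVNE  r1←0x5a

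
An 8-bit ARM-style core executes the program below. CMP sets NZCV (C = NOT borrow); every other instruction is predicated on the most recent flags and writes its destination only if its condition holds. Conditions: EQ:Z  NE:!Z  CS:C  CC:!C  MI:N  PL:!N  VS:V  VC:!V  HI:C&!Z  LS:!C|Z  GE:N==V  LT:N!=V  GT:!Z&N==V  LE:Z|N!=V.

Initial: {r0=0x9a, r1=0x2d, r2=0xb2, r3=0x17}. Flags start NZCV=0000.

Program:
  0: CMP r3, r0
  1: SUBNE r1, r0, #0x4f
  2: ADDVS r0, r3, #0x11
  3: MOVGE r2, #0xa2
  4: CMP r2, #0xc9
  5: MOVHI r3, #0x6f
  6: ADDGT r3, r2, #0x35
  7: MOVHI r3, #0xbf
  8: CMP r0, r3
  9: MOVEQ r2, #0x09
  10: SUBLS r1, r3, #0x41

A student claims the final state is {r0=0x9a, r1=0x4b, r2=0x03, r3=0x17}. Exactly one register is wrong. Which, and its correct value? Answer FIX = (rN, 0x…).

FIX = (r2, 0xa2)

[0] flags=0000 → (cmp)
[1] flags=0000 NE?T → r1=0x4b
[2] flags=0000 VS?F → skip
[3] flags=0000 GE?T → r2=0xa2
[4] flags=1000 → (cmp)
[5] flags=1000 HI?F → skip
[6] flags=1000 GT?F → skip
[7] flags=1000 HI?F → skip
[8] flags=1010 → (cmp)
[9] flags=1010 EQ?F → skip
[10] flags=1010 LS?F → skip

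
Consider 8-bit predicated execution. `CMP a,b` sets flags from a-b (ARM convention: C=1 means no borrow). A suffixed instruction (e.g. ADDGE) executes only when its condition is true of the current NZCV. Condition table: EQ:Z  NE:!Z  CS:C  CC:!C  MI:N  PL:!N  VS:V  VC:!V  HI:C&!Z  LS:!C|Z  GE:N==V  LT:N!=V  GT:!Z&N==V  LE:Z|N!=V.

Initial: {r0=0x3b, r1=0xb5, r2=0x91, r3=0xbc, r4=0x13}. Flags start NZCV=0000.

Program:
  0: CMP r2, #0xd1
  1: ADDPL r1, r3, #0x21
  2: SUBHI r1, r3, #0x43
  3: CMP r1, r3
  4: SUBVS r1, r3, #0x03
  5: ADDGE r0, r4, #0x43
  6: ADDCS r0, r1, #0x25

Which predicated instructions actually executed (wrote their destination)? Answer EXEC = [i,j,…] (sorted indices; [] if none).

EXEC = []

0: ✓ CMP  NZCV=1000
1: · ADDPL
2: · SUBHI
3: ✓ CMP  NZCV=1000
4: · SUBVS
5: · ADDGE
6: · ADDCS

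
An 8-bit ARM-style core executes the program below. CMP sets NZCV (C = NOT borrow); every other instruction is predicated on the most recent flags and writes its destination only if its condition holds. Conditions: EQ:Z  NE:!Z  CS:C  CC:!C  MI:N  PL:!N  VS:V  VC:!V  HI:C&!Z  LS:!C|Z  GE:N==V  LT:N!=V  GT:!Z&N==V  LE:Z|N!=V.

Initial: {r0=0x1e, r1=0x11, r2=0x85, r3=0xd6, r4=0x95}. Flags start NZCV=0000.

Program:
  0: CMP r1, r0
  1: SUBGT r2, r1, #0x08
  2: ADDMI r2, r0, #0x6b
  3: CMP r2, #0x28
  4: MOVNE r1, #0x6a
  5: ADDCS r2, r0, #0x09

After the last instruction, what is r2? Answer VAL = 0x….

VAL = 0x27

[0] flags=1000 → (cmp)
[1] flags=1000 GT?F → skip
[2] flags=1000 MI?T → r2=0x89
[3] flags=0011 → (cmp)
[4] flags=0011 NE?T → r1=0x6a
[5] flags=0011 CS?T → r2=0x27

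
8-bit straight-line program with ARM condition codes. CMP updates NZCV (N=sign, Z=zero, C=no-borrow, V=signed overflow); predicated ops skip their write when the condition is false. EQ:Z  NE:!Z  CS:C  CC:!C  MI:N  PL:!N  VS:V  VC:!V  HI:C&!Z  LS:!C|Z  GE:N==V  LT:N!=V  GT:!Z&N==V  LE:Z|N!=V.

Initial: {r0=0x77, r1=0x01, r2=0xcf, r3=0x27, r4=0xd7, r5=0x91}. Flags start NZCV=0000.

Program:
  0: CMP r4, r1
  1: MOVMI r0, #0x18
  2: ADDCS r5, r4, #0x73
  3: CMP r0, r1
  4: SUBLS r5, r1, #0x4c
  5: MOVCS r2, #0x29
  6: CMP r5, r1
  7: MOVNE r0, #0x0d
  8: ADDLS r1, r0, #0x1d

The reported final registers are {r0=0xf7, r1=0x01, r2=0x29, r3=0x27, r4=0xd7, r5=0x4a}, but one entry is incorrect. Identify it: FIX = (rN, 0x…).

[0] flags=1010 → (cmp)
[1] flags=1010 MI?T → r0=0x18
[2] flags=1010 CS?T → r5=0x4a
[3] flags=0010 → (cmp)
[4] flags=0010 LS?F → skip
[5] flags=0010 CS?T → r2=0x29
[6] flags=0010 → (cmp)
[7] flags=0010 NE?T → r0=0x0d
[8] flags=0010 LS?F → skip

FIX = (r0, 0x0d)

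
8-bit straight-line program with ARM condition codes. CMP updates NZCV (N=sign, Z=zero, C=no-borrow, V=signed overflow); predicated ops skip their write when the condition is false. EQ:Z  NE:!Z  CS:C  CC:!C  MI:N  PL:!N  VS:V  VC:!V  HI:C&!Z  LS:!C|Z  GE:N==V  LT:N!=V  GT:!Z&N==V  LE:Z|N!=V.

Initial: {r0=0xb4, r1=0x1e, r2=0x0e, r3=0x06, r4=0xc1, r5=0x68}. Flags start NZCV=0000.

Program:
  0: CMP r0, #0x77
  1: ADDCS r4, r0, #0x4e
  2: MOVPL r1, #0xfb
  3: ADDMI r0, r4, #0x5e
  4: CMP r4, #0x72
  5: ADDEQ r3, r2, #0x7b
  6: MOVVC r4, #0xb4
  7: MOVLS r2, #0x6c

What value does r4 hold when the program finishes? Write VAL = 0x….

[0] flags=0011 → (cmp)
[1] flags=0011 CS?T → r4=0x02
[2] flags=0011 PL?T → r1=0xfb
[3] flags=0011 MI?F → skip
[4] flags=1000 → (cmp)
[5] flags=1000 EQ?F → skip
[6] flags=1000 VC?T → r4=0xb4
[7] flags=1000 LS?T → r2=0x6c

VAL = 0xb4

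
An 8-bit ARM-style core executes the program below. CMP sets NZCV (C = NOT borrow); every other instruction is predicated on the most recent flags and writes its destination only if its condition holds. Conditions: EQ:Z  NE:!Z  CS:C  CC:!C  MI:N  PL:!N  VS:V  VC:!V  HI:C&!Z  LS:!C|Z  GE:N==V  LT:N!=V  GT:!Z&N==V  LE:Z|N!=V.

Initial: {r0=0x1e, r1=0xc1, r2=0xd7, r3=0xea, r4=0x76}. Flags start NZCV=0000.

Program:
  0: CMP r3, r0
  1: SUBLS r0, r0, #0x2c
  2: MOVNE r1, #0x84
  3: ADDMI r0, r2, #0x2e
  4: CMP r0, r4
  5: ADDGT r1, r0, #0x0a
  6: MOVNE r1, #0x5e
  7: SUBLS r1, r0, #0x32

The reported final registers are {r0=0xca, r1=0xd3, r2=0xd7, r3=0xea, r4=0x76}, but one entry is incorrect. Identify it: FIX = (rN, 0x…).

0: ✓ CMP  NZCV=1010
1: · SUBLS
2: ✓ MOVNE  r1←0x84
3: ✓ ADDMI  r0←0x05
4: ✓ CMP  NZCV=1000
5: · ADDGT
6: ✓ MOVNE  r1←0x5e
7: ✓ SUBLS  r1←0xd3

FIX = (r0, 0x05)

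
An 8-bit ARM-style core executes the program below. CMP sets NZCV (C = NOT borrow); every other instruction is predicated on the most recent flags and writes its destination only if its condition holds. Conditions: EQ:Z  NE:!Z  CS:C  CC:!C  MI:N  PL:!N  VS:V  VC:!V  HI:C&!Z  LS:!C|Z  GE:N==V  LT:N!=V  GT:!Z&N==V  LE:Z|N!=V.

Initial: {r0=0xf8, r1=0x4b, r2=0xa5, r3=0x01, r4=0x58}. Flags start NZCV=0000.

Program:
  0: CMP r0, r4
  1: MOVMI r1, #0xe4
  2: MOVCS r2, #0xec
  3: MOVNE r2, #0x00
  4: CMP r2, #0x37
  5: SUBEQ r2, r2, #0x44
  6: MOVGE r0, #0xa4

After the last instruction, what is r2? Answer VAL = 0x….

[0] flags=1010 → (cmp)
[1] flags=1010 MI?T → r1=0xe4
[2] flags=1010 CS?T → r2=0xec
[3] flags=1010 NE?T → r2=0x00
[4] flags=1000 → (cmp)
[5] flags=1000 EQ?F → skip
[6] flags=1000 GE?F → skip

VAL = 0x00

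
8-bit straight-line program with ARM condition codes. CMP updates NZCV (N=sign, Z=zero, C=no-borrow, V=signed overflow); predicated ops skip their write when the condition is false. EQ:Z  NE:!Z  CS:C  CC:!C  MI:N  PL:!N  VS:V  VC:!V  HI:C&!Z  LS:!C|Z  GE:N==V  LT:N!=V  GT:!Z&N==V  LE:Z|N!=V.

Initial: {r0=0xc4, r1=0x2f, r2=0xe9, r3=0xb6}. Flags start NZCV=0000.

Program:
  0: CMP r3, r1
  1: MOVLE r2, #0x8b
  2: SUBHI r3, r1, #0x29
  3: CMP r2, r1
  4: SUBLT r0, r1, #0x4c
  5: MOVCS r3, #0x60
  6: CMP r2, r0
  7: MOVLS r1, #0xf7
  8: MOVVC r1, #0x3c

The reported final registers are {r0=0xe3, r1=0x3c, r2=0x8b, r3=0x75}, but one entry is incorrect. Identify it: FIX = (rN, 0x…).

FIX = (r3, 0x60)

0: ✓ CMP  NZCV=1010
1: ✓ MOVLE  r2←0x8b
2: ✓ SUBHI  r3←0x06
3: ✓ CMP  NZCV=0011
4: ✓ SUBLT  r0←0xe3
5: ✓ MOVCS  r3←0x60
6: ✓ CMP  NZCV=1000
7: ✓ MOVLS  r1←0xf7
8: ✓ MOVVC  r1←0x3c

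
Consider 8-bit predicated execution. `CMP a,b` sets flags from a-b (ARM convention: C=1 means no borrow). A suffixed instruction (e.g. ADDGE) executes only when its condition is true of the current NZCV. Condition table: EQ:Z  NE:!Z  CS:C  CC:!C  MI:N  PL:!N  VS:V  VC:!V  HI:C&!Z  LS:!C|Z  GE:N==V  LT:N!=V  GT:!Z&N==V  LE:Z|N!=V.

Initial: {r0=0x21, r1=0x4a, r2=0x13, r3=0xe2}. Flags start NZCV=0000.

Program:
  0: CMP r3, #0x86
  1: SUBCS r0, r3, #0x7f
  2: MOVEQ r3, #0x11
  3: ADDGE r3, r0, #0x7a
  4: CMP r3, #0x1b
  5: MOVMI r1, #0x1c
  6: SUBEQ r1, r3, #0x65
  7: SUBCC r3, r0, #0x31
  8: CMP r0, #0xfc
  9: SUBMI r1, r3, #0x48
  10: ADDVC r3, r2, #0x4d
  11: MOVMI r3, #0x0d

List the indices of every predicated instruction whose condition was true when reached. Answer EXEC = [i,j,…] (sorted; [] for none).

EXEC = [1,3,5,10]

0: ✓ CMP  NZCV=0010
1: ✓ SUBCS  r0←0x63
2: · MOVEQ
3: ✓ ADDGE  r3←0xdd
4: ✓ CMP  NZCV=1010
5: ✓ MOVMI  r1←0x1c
6: · SUBEQ
7: · SUBCC
8: ✓ CMP  NZCV=0000
9: · SUBMI
10: ✓ ADDVC  r3←0x60
11: · MOVMI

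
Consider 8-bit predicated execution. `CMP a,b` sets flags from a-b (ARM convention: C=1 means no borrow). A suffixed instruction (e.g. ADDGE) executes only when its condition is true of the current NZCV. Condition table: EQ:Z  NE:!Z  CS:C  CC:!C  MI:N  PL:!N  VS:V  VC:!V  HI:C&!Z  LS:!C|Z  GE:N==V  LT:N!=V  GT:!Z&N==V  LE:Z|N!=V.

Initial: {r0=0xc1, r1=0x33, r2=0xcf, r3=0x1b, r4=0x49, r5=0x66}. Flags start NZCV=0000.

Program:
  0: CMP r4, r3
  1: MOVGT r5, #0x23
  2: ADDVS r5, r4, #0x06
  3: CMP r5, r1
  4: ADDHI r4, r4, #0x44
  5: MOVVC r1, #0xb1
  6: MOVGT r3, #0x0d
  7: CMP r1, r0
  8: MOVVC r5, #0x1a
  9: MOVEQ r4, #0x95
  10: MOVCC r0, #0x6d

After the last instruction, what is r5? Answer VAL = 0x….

[0] flags=0010 → (cmp)
[1] flags=0010 GT?T → r5=0x23
[2] flags=0010 VS?F → skip
[3] flags=1000 → (cmp)
[4] flags=1000 HI?F → skip
[5] flags=1000 VC?T → r1=0xb1
[6] flags=1000 GT?F → skip
[7] flags=1000 → (cmp)
[8] flags=1000 VC?T → r5=0x1a
[9] flags=1000 EQ?F → skip
[10] flags=1000 CC?T → r0=0x6d

VAL = 0x1a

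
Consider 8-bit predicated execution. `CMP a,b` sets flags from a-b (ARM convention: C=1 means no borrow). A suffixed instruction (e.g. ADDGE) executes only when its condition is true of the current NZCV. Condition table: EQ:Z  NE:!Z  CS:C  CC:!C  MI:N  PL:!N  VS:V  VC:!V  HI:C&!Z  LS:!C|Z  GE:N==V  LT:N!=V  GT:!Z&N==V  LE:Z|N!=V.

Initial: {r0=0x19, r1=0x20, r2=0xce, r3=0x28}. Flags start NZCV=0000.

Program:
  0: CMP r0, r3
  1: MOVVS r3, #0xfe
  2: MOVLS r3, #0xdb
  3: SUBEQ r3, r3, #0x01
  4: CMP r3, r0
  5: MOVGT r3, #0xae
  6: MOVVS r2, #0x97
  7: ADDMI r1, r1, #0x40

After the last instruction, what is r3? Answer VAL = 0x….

VAL = 0xdb

0: ✓ CMP  NZCV=1000
1: · MOVVS
2: ✓ MOVLS  r3←0xdb
3: · SUBEQ
4: ✓ CMP  NZCV=1010
5: · MOVGT
6: · MOVVS
7: ✓ ADDMI  r1←0x60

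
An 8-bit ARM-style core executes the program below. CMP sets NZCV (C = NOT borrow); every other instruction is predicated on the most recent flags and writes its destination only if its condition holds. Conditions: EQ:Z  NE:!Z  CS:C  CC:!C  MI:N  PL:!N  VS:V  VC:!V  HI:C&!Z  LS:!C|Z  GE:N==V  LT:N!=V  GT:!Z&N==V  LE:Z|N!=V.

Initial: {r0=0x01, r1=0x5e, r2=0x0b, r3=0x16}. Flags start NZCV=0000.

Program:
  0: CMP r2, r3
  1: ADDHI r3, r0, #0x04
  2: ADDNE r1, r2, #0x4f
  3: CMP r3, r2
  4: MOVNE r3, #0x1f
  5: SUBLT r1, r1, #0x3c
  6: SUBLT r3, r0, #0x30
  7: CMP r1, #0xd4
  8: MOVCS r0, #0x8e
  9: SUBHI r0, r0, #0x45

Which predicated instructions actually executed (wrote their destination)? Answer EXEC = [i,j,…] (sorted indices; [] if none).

EXEC = [2,4]

0: ✓ CMP  NZCV=1000
1: · ADDHI
2: ✓ ADDNE  r1←0x5a
3: ✓ CMP  NZCV=0010
4: ✓ MOVNE  r3←0x1f
5: · SUBLT
6: · SUBLT
7: ✓ CMP  NZCV=1001
8: · MOVCS
9: · SUBHI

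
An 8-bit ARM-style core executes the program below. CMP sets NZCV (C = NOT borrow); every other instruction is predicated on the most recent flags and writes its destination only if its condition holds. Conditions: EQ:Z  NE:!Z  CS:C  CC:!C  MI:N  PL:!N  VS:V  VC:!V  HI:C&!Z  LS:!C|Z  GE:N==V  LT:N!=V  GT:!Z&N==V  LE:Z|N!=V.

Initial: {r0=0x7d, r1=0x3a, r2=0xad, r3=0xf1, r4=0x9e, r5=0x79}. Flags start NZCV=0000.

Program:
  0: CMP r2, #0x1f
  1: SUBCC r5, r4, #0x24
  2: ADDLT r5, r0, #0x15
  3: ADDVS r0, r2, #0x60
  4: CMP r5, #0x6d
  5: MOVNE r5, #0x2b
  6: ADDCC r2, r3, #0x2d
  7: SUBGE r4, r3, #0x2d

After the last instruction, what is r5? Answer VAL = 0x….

VAL = 0x2b

0: ✓ CMP  NZCV=1010
1: · SUBCC
2: ✓ ADDLT  r5←0x92
3: · ADDVS
4: ✓ CMP  NZCV=0011
5: ✓ MOVNE  r5←0x2b
6: · ADDCC
7: · SUBGE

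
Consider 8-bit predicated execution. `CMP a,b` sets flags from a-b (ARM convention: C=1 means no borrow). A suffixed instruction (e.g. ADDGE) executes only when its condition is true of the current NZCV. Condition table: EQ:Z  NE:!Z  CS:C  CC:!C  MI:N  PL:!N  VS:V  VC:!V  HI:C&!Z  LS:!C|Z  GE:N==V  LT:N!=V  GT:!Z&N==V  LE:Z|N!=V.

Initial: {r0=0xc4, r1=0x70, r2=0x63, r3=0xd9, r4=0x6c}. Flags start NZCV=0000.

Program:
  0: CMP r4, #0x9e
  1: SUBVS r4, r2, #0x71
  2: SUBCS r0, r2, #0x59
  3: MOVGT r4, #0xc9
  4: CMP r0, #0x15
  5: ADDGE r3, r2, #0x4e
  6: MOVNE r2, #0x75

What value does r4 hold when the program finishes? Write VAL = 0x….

0: ✓ CMP  NZCV=1001
1: ✓ SUBVS  r4←0xf2
2: · SUBCS
3: ✓ MOVGT  r4←0xc9
4: ✓ CMP  NZCV=1010
5: · ADDGE
6: ✓ MOVNE  r2←0x75

VAL = 0xc9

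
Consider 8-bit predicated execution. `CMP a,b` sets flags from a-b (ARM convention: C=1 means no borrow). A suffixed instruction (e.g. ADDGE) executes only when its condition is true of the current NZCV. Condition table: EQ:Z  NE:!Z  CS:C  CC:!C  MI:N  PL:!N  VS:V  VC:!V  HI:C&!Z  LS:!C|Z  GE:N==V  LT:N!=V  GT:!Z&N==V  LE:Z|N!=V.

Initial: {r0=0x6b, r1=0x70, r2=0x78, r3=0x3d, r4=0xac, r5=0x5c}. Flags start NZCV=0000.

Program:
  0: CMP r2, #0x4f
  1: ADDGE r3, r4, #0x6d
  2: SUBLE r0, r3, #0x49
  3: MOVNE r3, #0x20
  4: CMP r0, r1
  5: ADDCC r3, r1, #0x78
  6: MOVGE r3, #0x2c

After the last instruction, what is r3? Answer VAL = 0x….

VAL = 0xe8

0: ✓ CMP  NZCV=0010
1: ✓ ADDGE  r3←0x19
2: · SUBLE
3: ✓ MOVNE  r3←0x20
4: ✓ CMP  NZCV=1000
5: ✓ ADDCC  r3←0xe8
6: · MOVGE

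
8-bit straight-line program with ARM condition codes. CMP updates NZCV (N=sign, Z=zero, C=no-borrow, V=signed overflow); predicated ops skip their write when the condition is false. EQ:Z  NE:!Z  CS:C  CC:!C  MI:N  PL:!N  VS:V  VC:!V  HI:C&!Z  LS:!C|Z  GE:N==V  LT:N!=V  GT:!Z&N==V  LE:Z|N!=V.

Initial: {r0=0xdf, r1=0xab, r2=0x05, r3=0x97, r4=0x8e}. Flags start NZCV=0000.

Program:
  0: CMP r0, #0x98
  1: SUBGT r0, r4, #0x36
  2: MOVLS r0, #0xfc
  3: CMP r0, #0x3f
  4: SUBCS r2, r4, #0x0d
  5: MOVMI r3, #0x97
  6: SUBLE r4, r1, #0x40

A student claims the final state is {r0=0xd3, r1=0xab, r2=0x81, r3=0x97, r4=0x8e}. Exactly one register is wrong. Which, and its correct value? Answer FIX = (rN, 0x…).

0: ✓ CMP  NZCV=0010
1: ✓ SUBGT  r0←0x58
2: · MOVLS
3: ✓ CMP  NZCV=0010
4: ✓ SUBCS  r2←0x81
5: · MOVMI
6: · SUBLE

FIX = (r0, 0x58)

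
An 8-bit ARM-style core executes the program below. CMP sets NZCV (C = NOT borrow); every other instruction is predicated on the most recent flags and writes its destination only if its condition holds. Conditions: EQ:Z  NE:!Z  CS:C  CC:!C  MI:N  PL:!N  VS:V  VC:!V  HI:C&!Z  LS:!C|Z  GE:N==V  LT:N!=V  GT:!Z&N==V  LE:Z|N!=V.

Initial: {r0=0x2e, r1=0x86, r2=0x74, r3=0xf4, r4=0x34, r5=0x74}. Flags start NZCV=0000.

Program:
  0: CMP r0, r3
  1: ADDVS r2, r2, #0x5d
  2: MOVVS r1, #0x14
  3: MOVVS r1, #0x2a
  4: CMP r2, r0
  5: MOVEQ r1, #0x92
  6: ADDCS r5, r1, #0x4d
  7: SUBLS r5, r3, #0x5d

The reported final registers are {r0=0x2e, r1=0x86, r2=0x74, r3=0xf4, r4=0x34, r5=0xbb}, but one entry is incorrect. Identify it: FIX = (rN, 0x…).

[0] flags=0000 → (cmp)
[1] flags=0000 VS?F → skip
[2] flags=0000 VS?F → skip
[3] flags=0000 VS?F → skip
[4] flags=0010 → (cmp)
[5] flags=0010 EQ?F → skip
[6] flags=0010 CS?T → r5=0xd3
[7] flags=0010 LS?F → skip

FIX = (r5, 0xd3)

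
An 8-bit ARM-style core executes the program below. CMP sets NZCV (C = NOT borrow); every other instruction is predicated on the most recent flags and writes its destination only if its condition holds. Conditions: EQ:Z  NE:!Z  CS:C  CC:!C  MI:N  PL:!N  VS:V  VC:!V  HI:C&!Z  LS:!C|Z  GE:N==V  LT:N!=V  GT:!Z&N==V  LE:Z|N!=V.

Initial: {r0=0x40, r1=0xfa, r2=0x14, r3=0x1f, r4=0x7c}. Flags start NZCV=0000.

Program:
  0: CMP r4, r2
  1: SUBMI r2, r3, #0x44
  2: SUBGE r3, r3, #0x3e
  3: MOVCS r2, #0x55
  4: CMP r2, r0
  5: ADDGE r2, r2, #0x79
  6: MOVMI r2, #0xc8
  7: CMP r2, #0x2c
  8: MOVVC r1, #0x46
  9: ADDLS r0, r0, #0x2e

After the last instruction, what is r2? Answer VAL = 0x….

[0] flags=0010 → (cmp)
[1] flags=0010 MI?F → skip
[2] flags=0010 GE?T → r3=0xe1
[3] flags=0010 CS?T → r2=0x55
[4] flags=0010 → (cmp)
[5] flags=0010 GE?T → r2=0xce
[6] flags=0010 MI?F → skip
[7] flags=1010 → (cmp)
[8] flags=1010 VC?T → r1=0x46
[9] flags=1010 LS?F → skip

VAL = 0xce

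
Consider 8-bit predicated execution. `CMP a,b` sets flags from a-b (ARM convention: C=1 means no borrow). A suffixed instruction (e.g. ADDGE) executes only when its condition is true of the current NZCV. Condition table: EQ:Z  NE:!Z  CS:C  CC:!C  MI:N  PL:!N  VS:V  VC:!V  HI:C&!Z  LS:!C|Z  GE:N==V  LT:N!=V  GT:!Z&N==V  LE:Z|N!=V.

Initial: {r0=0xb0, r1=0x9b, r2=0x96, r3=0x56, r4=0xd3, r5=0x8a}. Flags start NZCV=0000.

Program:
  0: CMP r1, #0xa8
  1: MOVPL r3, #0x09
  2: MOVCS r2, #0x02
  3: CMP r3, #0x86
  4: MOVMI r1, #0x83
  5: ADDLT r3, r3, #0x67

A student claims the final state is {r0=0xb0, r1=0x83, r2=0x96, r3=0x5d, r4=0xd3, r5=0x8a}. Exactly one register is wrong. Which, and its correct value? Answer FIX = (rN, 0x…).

FIX = (r3, 0x56)

[0] flags=1000 → (cmp)
[1] flags=1000 PL?F → skip
[2] flags=1000 CS?F → skip
[3] flags=1001 → (cmp)
[4] flags=1001 MI?T → r1=0x83
[5] flags=1001 LT?F → skip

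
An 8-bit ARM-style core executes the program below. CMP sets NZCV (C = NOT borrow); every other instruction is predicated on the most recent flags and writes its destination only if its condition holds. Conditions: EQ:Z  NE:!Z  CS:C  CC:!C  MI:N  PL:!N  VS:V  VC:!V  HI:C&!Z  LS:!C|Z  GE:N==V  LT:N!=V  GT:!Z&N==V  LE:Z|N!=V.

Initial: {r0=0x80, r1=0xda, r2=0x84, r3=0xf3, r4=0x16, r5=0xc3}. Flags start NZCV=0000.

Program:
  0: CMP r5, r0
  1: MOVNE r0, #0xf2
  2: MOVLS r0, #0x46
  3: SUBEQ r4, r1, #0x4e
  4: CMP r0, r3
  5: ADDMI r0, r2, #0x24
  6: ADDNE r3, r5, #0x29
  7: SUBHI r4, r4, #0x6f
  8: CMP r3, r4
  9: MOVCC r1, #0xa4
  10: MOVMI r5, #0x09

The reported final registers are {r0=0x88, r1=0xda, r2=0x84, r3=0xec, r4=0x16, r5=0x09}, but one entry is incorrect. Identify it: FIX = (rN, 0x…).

FIX = (r0, 0xa8)

0: ✓ CMP  NZCV=0010
1: ✓ MOVNE  r0←0xf2
2: · MOVLS
3: · SUBEQ
4: ✓ CMP  NZCV=1000
5: ✓ ADDMI  r0←0xa8
6: ✓ ADDNE  r3←0xec
7: · SUBHI
8: ✓ CMP  NZCV=1010
9: · MOVCC
10: ✓ MOVMI  r5←0x09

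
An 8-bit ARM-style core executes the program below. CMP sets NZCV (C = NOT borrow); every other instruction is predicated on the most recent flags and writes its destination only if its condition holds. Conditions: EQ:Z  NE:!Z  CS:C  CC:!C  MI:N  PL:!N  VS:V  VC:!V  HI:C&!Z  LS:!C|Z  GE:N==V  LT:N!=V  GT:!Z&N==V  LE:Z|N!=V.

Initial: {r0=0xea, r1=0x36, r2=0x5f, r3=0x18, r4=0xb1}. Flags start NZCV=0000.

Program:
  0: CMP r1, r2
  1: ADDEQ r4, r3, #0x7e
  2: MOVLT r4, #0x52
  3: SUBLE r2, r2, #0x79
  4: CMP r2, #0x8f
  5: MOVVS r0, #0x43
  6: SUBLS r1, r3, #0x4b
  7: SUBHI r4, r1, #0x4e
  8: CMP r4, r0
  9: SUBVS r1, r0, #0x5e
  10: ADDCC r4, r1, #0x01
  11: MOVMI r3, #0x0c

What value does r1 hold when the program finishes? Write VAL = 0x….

[0] flags=1000 → (cmp)
[1] flags=1000 EQ?F → skip
[2] flags=1000 LT?T → r4=0x52
[3] flags=1000 LE?T → r2=0xe6
[4] flags=0010 → (cmp)
[5] flags=0010 VS?F → skip
[6] flags=0010 LS?F → skip
[7] flags=0010 HI?T → r4=0xe8
[8] flags=1000 → (cmp)
[9] flags=1000 VS?F → skip
[10] flags=1000 CC?T → r4=0x37
[11] flags=1000 MI?T → r3=0x0c

VAL = 0x36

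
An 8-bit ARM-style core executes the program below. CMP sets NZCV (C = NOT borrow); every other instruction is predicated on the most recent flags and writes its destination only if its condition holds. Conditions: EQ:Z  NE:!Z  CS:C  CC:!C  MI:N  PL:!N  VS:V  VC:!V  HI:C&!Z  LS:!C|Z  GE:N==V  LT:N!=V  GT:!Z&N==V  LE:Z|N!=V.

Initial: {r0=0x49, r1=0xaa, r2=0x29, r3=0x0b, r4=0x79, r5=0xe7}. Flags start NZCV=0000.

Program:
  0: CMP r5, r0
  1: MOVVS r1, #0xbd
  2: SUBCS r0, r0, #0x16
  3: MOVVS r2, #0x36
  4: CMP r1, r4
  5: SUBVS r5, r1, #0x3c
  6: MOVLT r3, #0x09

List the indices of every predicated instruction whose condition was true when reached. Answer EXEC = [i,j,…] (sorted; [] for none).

[0] flags=1010 → (cmp)
[1] flags=1010 VS?F → skip
[2] flags=1010 CS?T → r0=0x33
[3] flags=1010 VS?F → skip
[4] flags=0011 → (cmp)
[5] flags=0011 VS?T → r5=0x6e
[6] flags=0011 LT?T → r3=0x09

EXEC = [2,5,6]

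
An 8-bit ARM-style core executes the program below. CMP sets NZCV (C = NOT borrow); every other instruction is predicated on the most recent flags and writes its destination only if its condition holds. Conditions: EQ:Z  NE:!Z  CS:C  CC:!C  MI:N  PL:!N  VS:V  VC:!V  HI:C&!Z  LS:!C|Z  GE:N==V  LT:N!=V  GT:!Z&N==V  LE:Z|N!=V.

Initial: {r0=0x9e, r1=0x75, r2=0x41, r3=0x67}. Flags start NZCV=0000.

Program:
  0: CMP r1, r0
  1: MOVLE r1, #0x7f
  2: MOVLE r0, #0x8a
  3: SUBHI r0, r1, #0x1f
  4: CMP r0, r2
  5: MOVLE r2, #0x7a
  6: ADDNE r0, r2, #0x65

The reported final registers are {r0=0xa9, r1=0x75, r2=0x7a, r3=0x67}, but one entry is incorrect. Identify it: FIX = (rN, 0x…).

FIX = (r0, 0xdf)

0: ✓ CMP  NZCV=1001
1: · MOVLE
2: · MOVLE
3: · SUBHI
4: ✓ CMP  NZCV=0011
5: ✓ MOVLE  r2←0x7a
6: ✓ ADDNE  r0←0xdf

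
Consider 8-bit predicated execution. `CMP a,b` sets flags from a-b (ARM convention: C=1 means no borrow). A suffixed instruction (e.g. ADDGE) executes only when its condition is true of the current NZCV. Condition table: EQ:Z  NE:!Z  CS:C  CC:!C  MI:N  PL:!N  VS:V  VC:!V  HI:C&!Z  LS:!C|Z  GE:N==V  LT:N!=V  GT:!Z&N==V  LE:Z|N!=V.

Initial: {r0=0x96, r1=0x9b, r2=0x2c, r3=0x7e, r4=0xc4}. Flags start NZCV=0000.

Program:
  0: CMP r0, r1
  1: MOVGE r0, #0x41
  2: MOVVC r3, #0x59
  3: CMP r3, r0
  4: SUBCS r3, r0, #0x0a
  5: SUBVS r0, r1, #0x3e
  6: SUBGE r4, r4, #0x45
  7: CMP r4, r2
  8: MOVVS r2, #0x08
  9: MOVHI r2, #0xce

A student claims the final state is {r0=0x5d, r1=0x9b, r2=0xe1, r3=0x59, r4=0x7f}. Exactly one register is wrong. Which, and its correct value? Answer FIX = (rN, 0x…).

FIX = (r2, 0xce)

[0] flags=1000 → (cmp)
[1] flags=1000 GE?F → skip
[2] flags=1000 VC?T → r3=0x59
[3] flags=1001 → (cmp)
[4] flags=1001 CS?F → skip
[5] flags=1001 VS?T → r0=0x5d
[6] flags=1001 GE?T → r4=0x7f
[7] flags=0010 → (cmp)
[8] flags=0010 VS?F → skip
[9] flags=0010 HI?T → r2=0xce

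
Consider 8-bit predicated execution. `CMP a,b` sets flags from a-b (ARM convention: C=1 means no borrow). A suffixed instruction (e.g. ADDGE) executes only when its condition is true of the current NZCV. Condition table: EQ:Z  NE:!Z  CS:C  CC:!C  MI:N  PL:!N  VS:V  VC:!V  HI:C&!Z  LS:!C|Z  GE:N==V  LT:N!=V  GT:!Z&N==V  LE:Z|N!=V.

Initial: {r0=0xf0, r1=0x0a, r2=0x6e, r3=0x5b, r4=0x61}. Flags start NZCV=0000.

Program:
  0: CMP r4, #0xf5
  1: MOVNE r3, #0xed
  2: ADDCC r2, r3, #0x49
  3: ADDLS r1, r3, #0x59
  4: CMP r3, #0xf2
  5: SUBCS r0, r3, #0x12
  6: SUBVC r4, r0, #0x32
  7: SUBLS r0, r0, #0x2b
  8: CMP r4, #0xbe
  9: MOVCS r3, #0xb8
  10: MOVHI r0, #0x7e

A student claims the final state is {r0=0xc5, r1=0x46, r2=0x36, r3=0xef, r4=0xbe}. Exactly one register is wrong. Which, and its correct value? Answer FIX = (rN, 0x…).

FIX = (r3, 0xb8)

[0] flags=0000 → (cmp)
[1] flags=0000 NE?T → r3=0xed
[2] flags=0000 CC?T → r2=0x36
[3] flags=0000 LS?T → r1=0x46
[4] flags=1000 → (cmp)
[5] flags=1000 CS?F → skip
[6] flags=1000 VC?T → r4=0xbe
[7] flags=1000 LS?T → r0=0xc5
[8] flags=0110 → (cmp)
[9] flags=0110 CS?T → r3=0xb8
[10] flags=0110 HI?F → skip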